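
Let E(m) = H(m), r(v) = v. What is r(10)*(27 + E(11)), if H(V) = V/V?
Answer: 280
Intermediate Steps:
H(V) = 1
E(m) = 1
r(10)*(27 + E(11)) = 10*(27 + 1) = 10*28 = 280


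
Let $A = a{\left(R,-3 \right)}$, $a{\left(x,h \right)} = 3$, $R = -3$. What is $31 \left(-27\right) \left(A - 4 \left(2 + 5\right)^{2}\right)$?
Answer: $161541$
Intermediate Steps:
$A = 3$
$31 \left(-27\right) \left(A - 4 \left(2 + 5\right)^{2}\right) = 31 \left(-27\right) \left(3 - 4 \left(2 + 5\right)^{2}\right) = - 837 \left(3 - 4 \cdot 7^{2}\right) = - 837 \left(3 - 196\right) = \left(-837\right) \left(-193\right) = 161541$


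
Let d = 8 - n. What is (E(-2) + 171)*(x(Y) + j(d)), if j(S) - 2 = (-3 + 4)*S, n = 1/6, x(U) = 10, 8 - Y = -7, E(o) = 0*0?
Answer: 6783/2 ≈ 3391.5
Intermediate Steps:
E(o) = 0
Y = 15 (Y = 8 - 1*(-7) = 8 + 7 = 15)
n = ⅙ ≈ 0.16667
d = 47/6 (d = 8 - 1*⅙ = 8 - ⅙ = 47/6 ≈ 7.8333)
j(S) = 2 + S (j(S) = 2 + (-3 + 4)*S = 2 + 1*S = 2 + S)
(E(-2) + 171)*(x(Y) + j(d)) = (0 + 171)*(10 + (2 + 47/6)) = 171*(10 + 59/6) = 171*(119/6) = 6783/2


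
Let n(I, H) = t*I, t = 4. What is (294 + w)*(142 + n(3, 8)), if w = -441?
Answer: -22638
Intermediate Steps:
n(I, H) = 4*I
(294 + w)*(142 + n(3, 8)) = (294 - 441)*(142 + 4*3) = -147*(142 + 12) = -147*154 = -22638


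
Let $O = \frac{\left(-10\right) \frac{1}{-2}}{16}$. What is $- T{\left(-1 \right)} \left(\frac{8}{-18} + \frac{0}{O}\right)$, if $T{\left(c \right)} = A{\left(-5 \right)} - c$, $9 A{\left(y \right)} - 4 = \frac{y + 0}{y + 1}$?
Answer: $\frac{19}{27} \approx 0.7037$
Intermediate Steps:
$A{\left(y \right)} = \frac{4}{9} + \frac{y}{9 \left(1 + y\right)}$ ($A{\left(y \right)} = \frac{4}{9} + \frac{\left(y + 0\right) \frac{1}{y + 1}}{9} = \frac{4}{9} + \frac{y \frac{1}{1 + y}}{9} = \frac{4}{9} + \frac{y}{9 \left(1 + y\right)}$)
$T{\left(c \right)} = \frac{7}{12} - c$ ($T{\left(c \right)} = \frac{4 + 5 \left(-5\right)}{9 \left(1 - 5\right)} - c = \frac{4 - 25}{9 \left(-4\right)} - c = \frac{1}{9} \left(- \frac{1}{4}\right) \left(-21\right) - c = \frac{7}{12} - c$)
$O = \frac{5}{16}$ ($O = \left(-10\right) \left(- \frac{1}{2}\right) \frac{1}{16} = 5 \cdot \frac{1}{16} = \frac{5}{16} \approx 0.3125$)
$- T{\left(-1 \right)} \left(\frac{8}{-18} + \frac{0}{O}\right) = - (\frac{7}{12} - -1) \left(\frac{8}{-18} + \frac{0}{\frac{5}{16}}\right) = - (\frac{7}{12} + 1) \left(8 \left(- \frac{1}{18}\right) + 0 \cdot \frac{16}{5}\right) = \left(-1\right) \frac{19}{12} \left(- \frac{4}{9} + 0\right) = \left(- \frac{19}{12}\right) \left(- \frac{4}{9}\right) = \frac{19}{27}$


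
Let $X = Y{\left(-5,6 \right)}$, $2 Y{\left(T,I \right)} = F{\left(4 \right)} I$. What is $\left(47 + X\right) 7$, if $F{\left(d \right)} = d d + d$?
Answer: $749$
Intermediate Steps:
$F{\left(d \right)} = d + d^{2}$ ($F{\left(d \right)} = d^{2} + d = d + d^{2}$)
$Y{\left(T,I \right)} = 10 I$ ($Y{\left(T,I \right)} = \frac{4 \left(1 + 4\right) I}{2} = \frac{4 \cdot 5 I}{2} = \frac{20 I}{2} = 10 I$)
$X = 60$ ($X = 10 \cdot 6 = 60$)
$\left(47 + X\right) 7 = \left(47 + 60\right) 7 = 107 \cdot 7 = 749$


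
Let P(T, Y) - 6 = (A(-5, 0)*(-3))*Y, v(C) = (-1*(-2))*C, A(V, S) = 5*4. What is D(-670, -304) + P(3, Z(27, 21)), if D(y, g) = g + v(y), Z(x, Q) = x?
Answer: -3258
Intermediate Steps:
A(V, S) = 20
v(C) = 2*C
D(y, g) = g + 2*y
P(T, Y) = 6 - 60*Y (P(T, Y) = 6 + (20*(-3))*Y = 6 - 60*Y)
D(-670, -304) + P(3, Z(27, 21)) = (-304 + 2*(-670)) + (6 - 60*27) = (-304 - 1340) + (6 - 1620) = -1644 - 1614 = -3258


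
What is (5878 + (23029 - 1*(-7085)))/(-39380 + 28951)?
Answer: -35992/10429 ≈ -3.4511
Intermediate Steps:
(5878 + (23029 - 1*(-7085)))/(-39380 + 28951) = (5878 + (23029 + 7085))/(-10429) = (5878 + 30114)*(-1/10429) = 35992*(-1/10429) = -35992/10429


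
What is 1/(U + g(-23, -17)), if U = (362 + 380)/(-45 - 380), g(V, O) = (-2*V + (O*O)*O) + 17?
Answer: -425/2061992 ≈ -0.00020611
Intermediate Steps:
g(V, O) = 17 + O³ - 2*V (g(V, O) = (-2*V + O²*O) + 17 = (-2*V + O³) + 17 = (O³ - 2*V) + 17 = 17 + O³ - 2*V)
U = -742/425 (U = 742/(-425) = 742*(-1/425) = -742/425 ≈ -1.7459)
1/(U + g(-23, -17)) = 1/(-742/425 + (17 + (-17)³ - 2*(-23))) = 1/(-742/425 + (17 - 4913 + 46)) = 1/(-742/425 - 4850) = 1/(-2061992/425) = -425/2061992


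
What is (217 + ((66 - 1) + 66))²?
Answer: 121104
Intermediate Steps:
(217 + ((66 - 1) + 66))² = (217 + (65 + 66))² = (217 + 131)² = 348² = 121104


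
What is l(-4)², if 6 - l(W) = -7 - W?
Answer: 81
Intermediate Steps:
l(W) = 13 + W (l(W) = 6 - (-7 - W) = 6 + (7 + W) = 13 + W)
l(-4)² = (13 - 4)² = 9² = 81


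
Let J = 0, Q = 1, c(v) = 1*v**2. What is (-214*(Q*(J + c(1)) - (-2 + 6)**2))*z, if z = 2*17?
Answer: 109140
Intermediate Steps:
c(v) = v**2
z = 34
(-214*(Q*(J + c(1)) - (-2 + 6)**2))*z = -214*(1*(0 + 1**2) - (-2 + 6)**2)*34 = -214*(1*(0 + 1) - 1*4**2)*34 = -214*(1*1 - 1*16)*34 = -214*(1 - 16)*34 = -214*(-15)*34 = 3210*34 = 109140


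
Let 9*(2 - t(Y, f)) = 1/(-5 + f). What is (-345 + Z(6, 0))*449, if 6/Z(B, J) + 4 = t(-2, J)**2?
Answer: -22582455/181 ≈ -1.2477e+5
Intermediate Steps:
t(Y, f) = 2 - 1/(9*(-5 + f))
Z(B, J) = 6/(-4 + (-91 + 18*J)**2/(81*(-5 + J)**2)) (Z(B, J) = 6/(-4 + ((-91 + 18*J)/(9*(-5 + J)))**2) = 6/(-4 + (-91 + 18*J)**2/(81*(-5 + J)**2)))
(-345 + Z(6, 0))*449 = (-345 + 486*(-25 - 1*0**2 + 10*0)/(-181 + 36*0))*449 = (-345 + 486*(-25 - 1*0 + 0)/(-181 + 0))*449 = (-345 + 486*(-25 + 0 + 0)/(-181))*449 = (-345 + 486*(-1/181)*(-25))*449 = (-345 + 12150/181)*449 = -50295/181*449 = -22582455/181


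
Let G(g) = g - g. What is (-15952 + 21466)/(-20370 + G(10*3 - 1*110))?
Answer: -919/3395 ≈ -0.27069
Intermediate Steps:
G(g) = 0
(-15952 + 21466)/(-20370 + G(10*3 - 1*110)) = (-15952 + 21466)/(-20370 + 0) = 5514/(-20370) = 5514*(-1/20370) = -919/3395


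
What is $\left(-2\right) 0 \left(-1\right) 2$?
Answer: $0$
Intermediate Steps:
$\left(-2\right) 0 \left(-1\right) 2 = 0 \left(-1\right) 2 = 0 \cdot 2 = 0$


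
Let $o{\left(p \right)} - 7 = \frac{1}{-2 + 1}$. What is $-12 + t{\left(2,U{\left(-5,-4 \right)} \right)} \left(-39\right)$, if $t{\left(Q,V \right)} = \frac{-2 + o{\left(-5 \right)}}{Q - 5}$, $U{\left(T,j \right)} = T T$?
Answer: $40$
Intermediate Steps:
$o{\left(p \right)} = 6$ ($o{\left(p \right)} = 7 + \frac{1}{-2 + 1} = 7 + \frac{1}{-1} = 7 - 1 = 6$)
$U{\left(T,j \right)} = T^{2}$
$t{\left(Q,V \right)} = \frac{4}{-5 + Q}$ ($t{\left(Q,V \right)} = \frac{-2 + 6}{Q - 5} = \frac{4}{-5 + Q}$)
$-12 + t{\left(2,U{\left(-5,-4 \right)} \right)} \left(-39\right) = -12 + \frac{4}{-5 + 2} \left(-39\right) = -12 + \frac{4}{-3} \left(-39\right) = -12 + 4 \left(- \frac{1}{3}\right) \left(-39\right) = -12 - -52 = -12 + 52 = 40$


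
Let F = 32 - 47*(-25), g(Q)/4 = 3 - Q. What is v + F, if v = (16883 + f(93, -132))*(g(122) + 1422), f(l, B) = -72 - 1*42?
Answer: 15864681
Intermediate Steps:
f(l, B) = -114 (f(l, B) = -72 - 42 = -114)
g(Q) = 12 - 4*Q (g(Q) = 4*(3 - Q) = 12 - 4*Q)
F = 1207 (F = 32 + 1175 = 1207)
v = 15863474 (v = (16883 - 114)*((12 - 4*122) + 1422) = 16769*((12 - 488) + 1422) = 16769*(-476 + 1422) = 16769*946 = 15863474)
v + F = 15863474 + 1207 = 15864681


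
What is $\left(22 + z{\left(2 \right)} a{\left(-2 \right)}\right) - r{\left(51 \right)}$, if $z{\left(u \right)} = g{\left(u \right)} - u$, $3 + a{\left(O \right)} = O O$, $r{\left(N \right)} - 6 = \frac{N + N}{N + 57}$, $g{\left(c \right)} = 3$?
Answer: $\frac{289}{18} \approx 16.056$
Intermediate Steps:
$r{\left(N \right)} = 6 + \frac{2 N}{57 + N}$ ($r{\left(N \right)} = 6 + \frac{N + N}{N + 57} = 6 + \frac{2 N}{57 + N}$)
$a{\left(O \right)} = -3 + O^{2}$ ($a{\left(O \right)} = -3 + O O = -3 + O^{2}$)
$z{\left(u \right)} = 3 - u$
$\left(22 + z{\left(2 \right)} a{\left(-2 \right)}\right) - r{\left(51 \right)} = \left(22 + \left(3 - 2\right) \left(-3 + \left(-2\right)^{2}\right)\right) - \frac{2 \left(171 + 4 \cdot 51\right)}{57 + 51} = \left(22 + \left(3 - 2\right) \left(-3 + 4\right)\right) - \frac{2 \left(171 + 204\right)}{108} = \left(22 + 1 \cdot 1\right) - 2 \cdot \frac{1}{108} \cdot 375 = \left(22 + 1\right) - \frac{125}{18} = 23 - \frac{125}{18} = \frac{289}{18}$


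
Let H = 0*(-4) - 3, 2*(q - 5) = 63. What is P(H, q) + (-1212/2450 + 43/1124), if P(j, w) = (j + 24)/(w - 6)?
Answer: 19493191/83990900 ≈ 0.23209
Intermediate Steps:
q = 73/2 (q = 5 + (½)*63 = 5 + 63/2 = 73/2 ≈ 36.500)
H = -3 (H = 0 - 3 = -3)
P(j, w) = (24 + j)/(-6 + w)
P(H, q) + (-1212/2450 + 43/1124) = (24 - 3)/(-6 + 73/2) + (-1212/2450 + 43/1124) = 21/(61/2) + (-1212*1/2450 + 43*(1/1124)) = (2/61)*21 + (-606/1225 + 43/1124) = 42/61 - 628469/1376900 = 19493191/83990900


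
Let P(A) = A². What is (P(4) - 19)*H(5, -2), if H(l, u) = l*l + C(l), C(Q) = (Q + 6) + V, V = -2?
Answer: -102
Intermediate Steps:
C(Q) = 4 + Q (C(Q) = (Q + 6) - 2 = (6 + Q) - 2 = 4 + Q)
H(l, u) = 4 + l + l² (H(l, u) = l*l + (4 + l) = l² + (4 + l) = 4 + l + l²)
(P(4) - 19)*H(5, -2) = (4² - 19)*(4 + 5 + 5²) = (16 - 19)*(4 + 5 + 25) = -3*34 = -102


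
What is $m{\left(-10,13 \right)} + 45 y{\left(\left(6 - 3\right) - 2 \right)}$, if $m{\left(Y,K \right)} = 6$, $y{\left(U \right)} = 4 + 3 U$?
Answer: $321$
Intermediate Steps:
$m{\left(-10,13 \right)} + 45 y{\left(\left(6 - 3\right) - 2 \right)} = 6 + 45 \left(4 + 3 \left(\left(6 - 3\right) - 2\right)\right) = 6 + 45 \left(4 + 3 \left(3 - 2\right)\right) = 6 + 45 \left(4 + 3 \cdot 1\right) = 6 + 45 \left(4 + 3\right) = 6 + 45 \cdot 7 = 6 + 315 = 321$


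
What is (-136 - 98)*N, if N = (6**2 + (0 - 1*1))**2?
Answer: -286650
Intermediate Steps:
N = 1225 (N = (36 + (0 - 1))**2 = (36 - 1)**2 = 35**2 = 1225)
(-136 - 98)*N = (-136 - 98)*1225 = -234*1225 = -286650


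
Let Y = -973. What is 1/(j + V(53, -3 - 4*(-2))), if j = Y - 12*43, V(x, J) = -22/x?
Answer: -53/78939 ≈ -0.00067140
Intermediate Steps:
j = -1489 (j = -973 - 12*43 = -973 - 516 = -1489)
1/(j + V(53, -3 - 4*(-2))) = 1/(-1489 - 22/53) = 1/(-78939/53) = -53/78939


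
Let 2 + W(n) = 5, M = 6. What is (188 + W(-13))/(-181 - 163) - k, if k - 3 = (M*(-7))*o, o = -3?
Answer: -44567/344 ≈ -129.56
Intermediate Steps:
W(n) = 3 (W(n) = -2 + 5 = 3)
k = 129 (k = 3 + (6*(-7))*(-3) = 3 - 42*(-3) = 3 + 126 = 129)
(188 + W(-13))/(-181 - 163) - k = (188 + 3)/(-181 - 163) - 1*129 = 191/(-344) - 129 = 191*(-1/344) - 129 = -191/344 - 129 = -44567/344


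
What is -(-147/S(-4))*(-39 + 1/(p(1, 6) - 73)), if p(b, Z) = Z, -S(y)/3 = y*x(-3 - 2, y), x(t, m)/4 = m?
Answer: 64043/2144 ≈ 29.871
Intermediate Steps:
x(t, m) = 4*m
S(y) = -12*y**2 (S(y) = -3*y*4*y = -12*y**2)
-(-147/S(-4))*(-39 + 1/(p(1, 6) - 73)) = -(-147/((-12*(-4)**2)))*(-39 + 1/(6 - 73)) = -(-147/((-12*16)))*(-39 + 1/(-67)) = -(-147/(-192))*(-39 - 1/67) = -(-147*(-1/192))*(-2614)/67 = -49*(-2614)/(64*67) = -1*(-64043/2144) = 64043/2144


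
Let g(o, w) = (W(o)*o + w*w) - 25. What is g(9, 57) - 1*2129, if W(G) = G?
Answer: 1176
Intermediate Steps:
g(o, w) = -25 + o**2 + w**2 (g(o, w) = (o*o + w*w) - 25 = (o**2 + w**2) - 25 = -25 + o**2 + w**2)
g(9, 57) - 1*2129 = (-25 + 9**2 + 57**2) - 1*2129 = (-25 + 81 + 3249) - 2129 = 3305 - 2129 = 1176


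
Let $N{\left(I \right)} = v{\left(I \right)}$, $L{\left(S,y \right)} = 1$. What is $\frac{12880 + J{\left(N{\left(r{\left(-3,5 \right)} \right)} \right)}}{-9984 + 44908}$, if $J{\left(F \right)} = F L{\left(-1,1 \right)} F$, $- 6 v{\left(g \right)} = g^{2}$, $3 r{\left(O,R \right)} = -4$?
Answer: $\frac{2347396}{6364899} \approx 0.3688$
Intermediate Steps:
$r{\left(O,R \right)} = - \frac{4}{3}$ ($r{\left(O,R \right)} = \frac{1}{3} \left(-4\right) = - \frac{4}{3}$)
$v{\left(g \right)} = - \frac{g^{2}}{6}$
$N{\left(I \right)} = - \frac{I^{2}}{6}$
$J{\left(F \right)} = F^{2}$ ($J{\left(F \right)} = F 1 F = F F = F^{2}$)
$\frac{12880 + J{\left(N{\left(r{\left(-3,5 \right)} \right)} \right)}}{-9984 + 44908} = \frac{12880 + \left(- \frac{\left(- \frac{4}{3}\right)^{2}}{6}\right)^{2}}{-9984 + 44908} = \frac{12880 + \left(\left(- \frac{1}{6}\right) \frac{16}{9}\right)^{2}}{34924} = \left(12880 + \left(- \frac{8}{27}\right)^{2}\right) \frac{1}{34924} = \left(12880 + \frac{64}{729}\right) \frac{1}{34924} = \frac{9389584}{729} \cdot \frac{1}{34924} = \frac{2347396}{6364899}$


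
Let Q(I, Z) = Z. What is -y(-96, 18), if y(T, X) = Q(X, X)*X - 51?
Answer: -273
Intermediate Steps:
y(T, X) = -51 + X² (y(T, X) = X*X - 51 = X² - 51 = -51 + X²)
-y(-96, 18) = -(-51 + 18²) = -(-51 + 324) = -1*273 = -273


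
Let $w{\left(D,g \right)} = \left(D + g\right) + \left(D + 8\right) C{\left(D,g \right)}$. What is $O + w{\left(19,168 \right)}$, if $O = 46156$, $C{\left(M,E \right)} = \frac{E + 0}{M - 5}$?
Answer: $46667$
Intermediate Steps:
$C{\left(M,E \right)} = \frac{E}{-5 + M}$
$w{\left(D,g \right)} = D + g + \frac{g \left(8 + D\right)}{-5 + D}$ ($w{\left(D,g \right)} = \left(D + g\right) + \left(D + 8\right) \frac{g}{-5 + D} = \left(D + g\right) + \left(8 + D\right) \frac{g}{-5 + D} = \left(D + g\right) + \frac{g \left(8 + D\right)}{-5 + D} = D + g + \frac{g \left(8 + D\right)}{-5 + D}$)
$O + w{\left(19,168 \right)} = 46156 + \frac{8 \cdot 168 + 19 \cdot 168 + \left(-5 + 19\right) \left(19 + 168\right)}{-5 + 19} = 46156 + \frac{1344 + 3192 + 14 \cdot 187}{14} = 46156 + \frac{1344 + 3192 + 2618}{14} = 46156 + \frac{1}{14} \cdot 7154 = 46156 + 511 = 46667$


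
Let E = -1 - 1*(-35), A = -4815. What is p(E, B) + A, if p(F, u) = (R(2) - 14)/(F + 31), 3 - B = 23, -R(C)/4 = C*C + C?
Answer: -313013/65 ≈ -4815.6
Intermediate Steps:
E = 34 (E = -1 + 35 = 34)
R(C) = -4*C - 4*C² (R(C) = -4*(C*C + C) = -4*(C² + C) = -4*(C + C²) = -4*C - 4*C²)
B = -20 (B = 3 - 1*23 = 3 - 23 = -20)
p(F, u) = -38/(31 + F) (p(F, u) = (-4*2*(1 + 2) - 14)/(F + 31) = (-4*2*3 - 14)/(31 + F) = (-24 - 14)/(31 + F) = -38/(31 + F))
p(E, B) + A = -38/(31 + 34) - 4815 = -38/65 - 4815 = -313013/65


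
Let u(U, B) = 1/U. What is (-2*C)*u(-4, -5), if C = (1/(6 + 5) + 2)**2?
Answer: 529/242 ≈ 2.1860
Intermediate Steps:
C = 529/121 (C = (1/11 + 2)**2 = (23/11)**2 = 529/121 ≈ 4.3719)
(-2*C)*u(-4, -5) = -2*529/121/(-4) = -1058/121*(-1/4) = 529/242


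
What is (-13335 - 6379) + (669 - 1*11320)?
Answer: -30365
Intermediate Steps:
(-13335 - 6379) + (669 - 1*11320) = -19714 + (669 - 11320) = -19714 - 10651 = -30365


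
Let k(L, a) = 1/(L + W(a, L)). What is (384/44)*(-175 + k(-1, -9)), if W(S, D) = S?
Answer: -84048/55 ≈ -1528.1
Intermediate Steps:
k(L, a) = 1/(L + a)
(384/44)*(-175 + k(-1, -9)) = (384/44)*(-175 + 1/(-1 - 9)) = (384*(1/44))*(-175 + 1/(-10)) = 96*(-175 - 1/10)/11 = (96/11)*(-1751/10) = -84048/55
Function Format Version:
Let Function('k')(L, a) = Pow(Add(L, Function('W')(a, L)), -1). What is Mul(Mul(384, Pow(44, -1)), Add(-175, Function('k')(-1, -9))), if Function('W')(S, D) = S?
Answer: Rational(-84048, 55) ≈ -1528.1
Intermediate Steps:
Function('k')(L, a) = Pow(Add(L, a), -1)
Mul(Mul(384, Pow(44, -1)), Add(-175, Function('k')(-1, -9))) = Mul(Mul(384, Pow(44, -1)), Add(-175, Pow(Add(-1, -9), -1))) = Mul(Mul(384, Rational(1, 44)), Add(-175, Pow(-10, -1))) = Mul(Rational(96, 11), Add(-175, Rational(-1, 10))) = Mul(Rational(96, 11), Rational(-1751, 10)) = Rational(-84048, 55)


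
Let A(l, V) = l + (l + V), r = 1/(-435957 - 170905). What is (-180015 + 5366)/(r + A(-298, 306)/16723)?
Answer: 1772434672367674/176006703 ≈ 1.0070e+7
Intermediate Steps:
r = -1/606862 (r = 1/(-606862) = -1/606862 ≈ -1.6478e-6)
A(l, V) = V + 2*l (A(l, V) = l + (V + l) = V + 2*l)
(-180015 + 5366)/(r + A(-298, 306)/16723) = (-180015 + 5366)/(-1/606862 + (306 + 2*(-298))/16723) = -174649/(-1/606862 + (306 - 596)*(1/16723)) = -174649/(-1/606862 - 290*1/16723) = -174649/(-1/606862 - 290/16723) = -174649/(-176006703/10148553226) = -174649*(-10148553226/176006703) = 1772434672367674/176006703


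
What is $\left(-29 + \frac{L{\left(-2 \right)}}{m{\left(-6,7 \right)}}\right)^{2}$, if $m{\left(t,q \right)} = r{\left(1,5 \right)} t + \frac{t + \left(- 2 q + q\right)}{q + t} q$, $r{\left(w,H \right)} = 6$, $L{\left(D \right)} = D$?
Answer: $\frac{13549761}{16129} \approx 840.09$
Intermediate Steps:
$m{\left(t,q \right)} = 6 t + \frac{q \left(t - q\right)}{q + t}$ ($m{\left(t,q \right)} = 6 t + \frac{t + \left(- 2 q + q\right)}{q + t} q = 6 t + \frac{t - q}{q + t} q = 6 t + \frac{q \left(t - q\right)}{q + t}$)
$\left(-29 + \frac{L{\left(-2 \right)}}{m{\left(-6,7 \right)}}\right)^{2} = \left(-29 - \frac{2}{\frac{1}{7 - 6} \left(- 7^{2} + 6 \left(-6\right)^{2} + 7 \cdot 7 \left(-6\right)\right)}\right)^{2} = \left(-29 - \frac{2}{1^{-1} \left(\left(-1\right) 49 + 6 \cdot 36 - 294\right)}\right)^{2} = \left(-29 - \frac{2}{1 \left(-49 + 216 - 294\right)}\right)^{2} = \left(-29 - \frac{2}{1 \left(-127\right)}\right)^{2} = \left(-29 - \frac{2}{-127}\right)^{2} = \left(-29 - - \frac{2}{127}\right)^{2} = \left(-29 + \frac{2}{127}\right)^{2} = \left(- \frac{3681}{127}\right)^{2} = \frac{13549761}{16129}$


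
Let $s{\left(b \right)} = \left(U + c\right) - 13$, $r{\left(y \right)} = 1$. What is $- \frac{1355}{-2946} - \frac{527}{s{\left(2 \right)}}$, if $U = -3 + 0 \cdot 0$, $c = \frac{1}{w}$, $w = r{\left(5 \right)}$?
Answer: $\frac{174763}{4910} \approx 35.593$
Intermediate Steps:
$w = 1$
$c = 1$ ($c = 1^{-1} = 1$)
$U = -3$ ($U = -3 + 0 = -3$)
$s{\left(b \right)} = -15$ ($s{\left(b \right)} = \left(-3 + 1\right) - 13 = -2 - 13 = -15$)
$- \frac{1355}{-2946} - \frac{527}{s{\left(2 \right)}} = - \frac{1355}{-2946} - \frac{527}{-15} = \left(-1355\right) \left(- \frac{1}{2946}\right) - - \frac{527}{15} = \frac{1355}{2946} + \frac{527}{15} = \frac{174763}{4910}$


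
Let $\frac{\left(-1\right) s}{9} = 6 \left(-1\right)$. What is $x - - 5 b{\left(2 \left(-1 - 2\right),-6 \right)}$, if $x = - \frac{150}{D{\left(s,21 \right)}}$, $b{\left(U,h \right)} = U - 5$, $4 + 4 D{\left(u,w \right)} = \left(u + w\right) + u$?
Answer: $- \frac{299}{5} \approx -59.8$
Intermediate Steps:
$s = 54$ ($s = - 9 \cdot 6 \left(-1\right) = \left(-9\right) \left(-6\right) = 54$)
$D{\left(u,w \right)} = -1 + \frac{u}{2} + \frac{w}{4}$ ($D{\left(u,w \right)} = -1 + \frac{\left(u + w\right) + u}{4} = -1 + \frac{w + 2 u}{4} = -1 + \left(\frac{u}{2} + \frac{w}{4}\right) = -1 + \frac{u}{2} + \frac{w}{4}$)
$b{\left(U,h \right)} = -5 + U$
$x = - \frac{24}{5}$ ($x = - \frac{150}{-1 + \frac{1}{2} \cdot 54 + \frac{1}{4} \cdot 21} = - \frac{150}{-1 + 27 + \frac{21}{4}} = - \frac{150}{\frac{125}{4}} = \left(-150\right) \frac{4}{125} = - \frac{24}{5} \approx -4.8$)
$x - - 5 b{\left(2 \left(-1 - 2\right),-6 \right)} = - \frac{24}{5} - - 5 \left(-5 + 2 \left(-1 - 2\right)\right) = - \frac{24}{5} - - 5 \left(-5 + 2 \left(-3\right)\right) = - \frac{24}{5} - - 5 \left(-5 - 6\right) = - \frac{24}{5} - \left(-5\right) \left(-11\right) = - \frac{24}{5} - 55 = - \frac{299}{5}$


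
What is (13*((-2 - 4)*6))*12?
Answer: -5616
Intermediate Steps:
(13*((-2 - 4)*6))*12 = (13*(-6*6))*12 = (13*(-36))*12 = -468*12 = -5616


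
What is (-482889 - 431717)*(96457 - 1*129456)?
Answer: 30181083394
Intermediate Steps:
(-482889 - 431717)*(96457 - 1*129456) = -914606*(96457 - 129456) = -914606*(-32999) = 30181083394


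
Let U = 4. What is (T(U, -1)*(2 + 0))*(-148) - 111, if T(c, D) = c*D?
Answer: 1073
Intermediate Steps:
T(c, D) = D*c
(T(U, -1)*(2 + 0))*(-148) - 111 = ((-1*4)*(2 + 0))*(-148) - 111 = -4*2*(-148) - 111 = -8*(-148) - 111 = 1184 - 111 = 1073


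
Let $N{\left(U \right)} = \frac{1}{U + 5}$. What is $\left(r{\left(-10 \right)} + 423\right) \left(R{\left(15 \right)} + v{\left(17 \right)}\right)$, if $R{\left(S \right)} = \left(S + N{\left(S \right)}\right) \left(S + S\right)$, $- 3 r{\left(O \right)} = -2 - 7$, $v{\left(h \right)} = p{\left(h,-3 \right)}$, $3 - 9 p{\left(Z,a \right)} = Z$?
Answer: $\frac{575029}{3} \approx 1.9168 \cdot 10^{5}$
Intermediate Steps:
$p{\left(Z,a \right)} = \frac{1}{3} - \frac{Z}{9}$
$v{\left(h \right)} = \frac{1}{3} - \frac{h}{9}$
$N{\left(U \right)} = \frac{1}{5 + U}$
$r{\left(O \right)} = 3$ ($r{\left(O \right)} = - \frac{-2 - 7}{3} = \left(- \frac{1}{3}\right) \left(-9\right) = 3$)
$R{\left(S \right)} = 2 S \left(S + \frac{1}{5 + S}\right)$ ($R{\left(S \right)} = \left(S + \frac{1}{5 + S}\right) \left(S + S\right) = \left(S + \frac{1}{5 + S}\right) 2 S = 2 S \left(S + \frac{1}{5 + S}\right)$)
$\left(r{\left(-10 \right)} + 423\right) \left(R{\left(15 \right)} + v{\left(17 \right)}\right) = \left(3 + 423\right) \left(2 \cdot 15 \frac{1}{5 + 15} \left(1 + 15 \left(5 + 15\right)\right) + \left(\frac{1}{3} - \frac{17}{9}\right)\right) = 426 \left(2 \cdot 15 \cdot \frac{1}{20} \left(1 + 15 \cdot 20\right) + \left(\frac{1}{3} - \frac{17}{9}\right)\right) = 426 \left(2 \cdot 15 \cdot \frac{1}{20} \left(1 + 300\right) - \frac{14}{9}\right) = 426 \left(2 \cdot 15 \cdot \frac{1}{20} \cdot 301 - \frac{14}{9}\right) = 426 \left(\frac{903}{2} - \frac{14}{9}\right) = 426 \cdot \frac{8099}{18} = \frac{575029}{3}$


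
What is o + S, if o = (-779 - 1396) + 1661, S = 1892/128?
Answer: -15975/32 ≈ -499.22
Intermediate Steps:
S = 473/32 (S = 1892*(1/128) = 473/32 ≈ 14.781)
o = -514 (o = -2175 + 1661 = -514)
o + S = -514 + 473/32 = -15975/32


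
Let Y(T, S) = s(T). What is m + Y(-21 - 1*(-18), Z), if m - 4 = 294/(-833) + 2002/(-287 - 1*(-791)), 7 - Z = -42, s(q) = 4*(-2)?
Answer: -233/612 ≈ -0.38072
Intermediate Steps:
s(q) = -8
Z = 49 (Z = 7 - 1*(-42) = 7 + 42 = 49)
Y(T, S) = -8
m = 4663/612 (m = 4 + (294/(-833) + 2002/(-287 - 1*(-791))) = 4 + (294*(-1/833) + 2002/(-287 + 791)) = 4 + (-6/17 + 2002/504) = 4 + (-6/17 + 2002*(1/504)) = 4 + (-6/17 + 143/36) = 4 + 2215/612 = 4663/612 ≈ 7.6193)
m + Y(-21 - 1*(-18), Z) = 4663/612 - 8 = -233/612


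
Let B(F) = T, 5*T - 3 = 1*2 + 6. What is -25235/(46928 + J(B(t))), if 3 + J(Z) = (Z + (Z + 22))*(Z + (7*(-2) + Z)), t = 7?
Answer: -630875/1166789 ≈ -0.54069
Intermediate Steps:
T = 11/5 (T = ⅗ + (1*2 + 6)/5 = ⅗ + (2 + 6)/5 = ⅗ + (⅕)*8 = ⅗ + 8/5 = 11/5 ≈ 2.2000)
B(F) = 11/5
J(Z) = -3 + (-14 + 2*Z)*(22 + 2*Z) (J(Z) = -3 + (Z + (Z + 22))*(Z + (7*(-2) + Z)) = -3 + (Z + (22 + Z))*(Z + (-14 + Z)) = -3 + (22 + 2*Z)*(-14 + 2*Z) = -3 + (-14 + 2*Z)*(22 + 2*Z))
-25235/(46928 + J(B(t))) = -25235/(46928 + (-311 + 4*(11/5)² + 16*(11/5))) = -25235/(46928 + (-311 + 4*(121/25) + 176/5)) = -25235/(46928 + (-311 + 484/25 + 176/5)) = -25235/(46928 - 6411/25) = -25235/1166789/25 = -25235*25/1166789 = -630875/1166789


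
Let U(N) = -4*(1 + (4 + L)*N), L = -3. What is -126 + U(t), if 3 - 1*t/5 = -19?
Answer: -570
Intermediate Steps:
t = 110 (t = 15 - 5*(-19) = 15 + 95 = 110)
U(N) = -4 - 4*N (U(N) = -4*(1 + (4 - 3)*N) = -4*(1 + 1*N) = -4*(1 + N) = -4 - 4*N)
-126 + U(t) = -126 + (-4 - 4*110) = -126 + (-4 - 440) = -126 - 444 = -570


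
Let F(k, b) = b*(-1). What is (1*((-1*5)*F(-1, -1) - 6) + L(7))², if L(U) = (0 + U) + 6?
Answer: 4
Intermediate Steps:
F(k, b) = -b
L(U) = 6 + U (L(U) = U + 6 = 6 + U)
(1*((-1*5)*F(-1, -1) - 6) + L(7))² = (1*((-1*5)*(-1*(-1)) - 6) + (6 + 7))² = (1*(-5*1 - 6) + 13)² = (1*(-5 - 6) + 13)² = (1*(-11) + 13)² = (-11 + 13)² = 2² = 4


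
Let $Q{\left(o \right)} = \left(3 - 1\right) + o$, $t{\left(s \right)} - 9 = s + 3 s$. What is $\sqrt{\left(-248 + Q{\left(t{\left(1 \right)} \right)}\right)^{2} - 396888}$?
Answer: $i \sqrt{342599} \approx 585.32 i$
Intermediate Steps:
$t{\left(s \right)} = 9 + 4 s$ ($t{\left(s \right)} = 9 + \left(s + 3 s\right) = 9 + 4 s$)
$Q{\left(o \right)} = 2 + o$
$\sqrt{\left(-248 + Q{\left(t{\left(1 \right)} \right)}\right)^{2} - 396888} = \sqrt{\left(-248 + \left(2 + \left(9 + 4 \cdot 1\right)\right)\right)^{2} - 396888} = \sqrt{\left(-248 + \left(2 + \left(9 + 4\right)\right)\right)^{2} - 396888} = \sqrt{\left(-248 + \left(2 + 13\right)\right)^{2} - 396888} = \sqrt{\left(-248 + 15\right)^{2} - 396888} = \sqrt{\left(-233\right)^{2} - 396888} = \sqrt{54289 - 396888} = \sqrt{-342599} = i \sqrt{342599}$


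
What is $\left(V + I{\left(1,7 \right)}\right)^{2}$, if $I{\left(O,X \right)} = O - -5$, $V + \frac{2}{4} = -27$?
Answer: $\frac{1849}{4} \approx 462.25$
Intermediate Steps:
$V = - \frac{55}{2}$ ($V = - \frac{1}{2} - 27 = - \frac{55}{2} \approx -27.5$)
$I{\left(O,X \right)} = 5 + O$ ($I{\left(O,X \right)} = O + 5 = 5 + O$)
$\left(V + I{\left(1,7 \right)}\right)^{2} = \left(- \frac{55}{2} + \left(5 + 1\right)\right)^{2} = \left(- \frac{55}{2} + 6\right)^{2} = \left(- \frac{43}{2}\right)^{2} = \frac{1849}{4}$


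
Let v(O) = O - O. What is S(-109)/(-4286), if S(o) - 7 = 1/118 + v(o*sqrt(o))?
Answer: -827/505748 ≈ -0.0016352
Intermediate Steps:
v(O) = 0
S(o) = 827/118 (S(o) = 7 + (1/118 + 0) = 7 + 1/118 = 827/118)
S(-109)/(-4286) = (827/118)/(-4286) = (827/118)*(-1/4286) = -827/505748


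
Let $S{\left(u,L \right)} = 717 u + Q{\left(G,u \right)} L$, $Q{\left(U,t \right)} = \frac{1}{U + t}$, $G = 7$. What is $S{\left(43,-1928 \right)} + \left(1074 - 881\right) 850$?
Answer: $\frac{4871061}{25} \approx 1.9484 \cdot 10^{5}$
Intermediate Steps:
$S{\left(u,L \right)} = 717 u + \frac{L}{7 + u}$
$S{\left(43,-1928 \right)} + \left(1074 - 881\right) 850 = \frac{-1928 + 717 \cdot 43 \left(7 + 43\right)}{7 + 43} + \left(1074 - 881\right) 850 = \frac{-1928 + 717 \cdot 43 \cdot 50}{50} + 193 \cdot 850 = \frac{-1928 + 1541550}{50} + 164050 = \frac{1}{50} \cdot 1539622 + 164050 = \frac{769811}{25} + 164050 = \frac{4871061}{25}$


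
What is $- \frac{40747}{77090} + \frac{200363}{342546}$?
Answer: $\frac{372065452}{6601717785} \approx 0.056359$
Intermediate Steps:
$- \frac{40747}{77090} + \frac{200363}{342546} = \frac{372065452}{6601717785}$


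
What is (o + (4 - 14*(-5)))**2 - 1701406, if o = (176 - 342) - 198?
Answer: -1617306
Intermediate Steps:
o = -364 (o = -166 - 198 = -364)
(o + (4 - 14*(-5)))**2 - 1701406 = (-364 + (4 - 14*(-5)))**2 - 1701406 = (-364 + (4 - 7*(-10)))**2 - 1701406 = (-364 + (4 + 70))**2 - 1701406 = (-364 + 74)**2 - 1701406 = (-290)**2 - 1701406 = 84100 - 1701406 = -1617306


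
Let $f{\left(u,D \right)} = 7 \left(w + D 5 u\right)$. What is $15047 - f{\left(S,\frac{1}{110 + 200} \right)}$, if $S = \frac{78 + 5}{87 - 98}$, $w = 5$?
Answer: $\frac{10238765}{682} \approx 15013.0$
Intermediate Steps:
$S = - \frac{83}{11}$ ($S = \frac{83}{-11} = 83 \left(- \frac{1}{11}\right) = - \frac{83}{11} \approx -7.5455$)
$f{\left(u,D \right)} = 35 + 35 D u$ ($f{\left(u,D \right)} = 7 \left(5 + D 5 u\right) = 7 \left(5 + 5 D u\right) = 35 + 35 D u$)
$15047 - f{\left(S,\frac{1}{110 + 200} \right)} = 15047 - \left(35 + 35 \frac{1}{110 + 200} \left(- \frac{83}{11}\right)\right) = 15047 - \left(35 + 35 \cdot \frac{1}{310} \left(- \frac{83}{11}\right)\right) = 15047 - \left(35 - \frac{581}{682}\right) = 15047 - \frac{23289}{682} = \frac{10238765}{682}$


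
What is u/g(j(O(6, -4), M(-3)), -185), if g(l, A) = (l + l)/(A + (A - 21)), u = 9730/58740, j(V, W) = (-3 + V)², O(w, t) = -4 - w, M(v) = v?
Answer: -380443/1985412 ≈ -0.19162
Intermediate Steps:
u = 973/5874 (u = 9730*(1/58740) = 973/5874 ≈ 0.16565)
g(l, A) = 2*l/(-21 + 2*A) (g(l, A) = (2*l)/(A + (-21 + A)) = (2*l)/(-21 + 2*A) = 2*l/(-21 + 2*A))
u/g(j(O(6, -4), M(-3)), -185) = 973/(5874*((2*(-3 + (-4 - 1*6))²/(-21 + 2*(-185))))) = 973/(5874*((2*(-3 + (-4 - 6))²/(-21 - 370)))) = 973/(5874*((2*(-3 - 10)²/(-391)))) = 973/(5874*((2*(-13)²*(-1/391)))) = 973/(5874*((2*169*(-1/391)))) = 973/(5874*(-338/391)) = (973/5874)*(-391/338) = -380443/1985412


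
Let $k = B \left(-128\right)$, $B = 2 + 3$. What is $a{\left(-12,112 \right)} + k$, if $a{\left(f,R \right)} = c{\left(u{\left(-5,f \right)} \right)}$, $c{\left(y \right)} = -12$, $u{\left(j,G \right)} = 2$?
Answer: $-652$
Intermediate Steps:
$a{\left(f,R \right)} = -12$
$B = 5$
$k = -640$ ($k = 5 \left(-128\right) = -640$)
$a{\left(-12,112 \right)} + k = -12 - 640 = -652$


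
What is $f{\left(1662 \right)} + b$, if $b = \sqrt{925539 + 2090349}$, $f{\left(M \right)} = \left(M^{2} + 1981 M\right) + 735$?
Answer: $6055401 + 4 \sqrt{188493} \approx 6.0571 \cdot 10^{6}$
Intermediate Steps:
$f{\left(M \right)} = 735 + M^{2} + 1981 M$
$b = 4 \sqrt{188493}$ ($b = \sqrt{3015888} = 4 \sqrt{188493} \approx 1736.6$)
$f{\left(1662 \right)} + b = \left(735 + 1662^{2} + 1981 \cdot 1662\right) + 4 \sqrt{188493} = \left(735 + 2762244 + 3292422\right) + 4 \sqrt{188493} = 6055401 + 4 \sqrt{188493}$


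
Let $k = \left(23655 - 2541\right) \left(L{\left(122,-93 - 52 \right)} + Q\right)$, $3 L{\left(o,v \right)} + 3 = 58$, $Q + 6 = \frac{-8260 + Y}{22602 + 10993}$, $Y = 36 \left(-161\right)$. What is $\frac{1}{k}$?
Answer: $\frac{33595}{8451561186} \approx 3.975 \cdot 10^{-6}$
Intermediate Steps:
$Y = -5796$
$Q = - \frac{215626}{33595}$ ($Q = -6 + \frac{-8260 - 5796}{22602 + 10993} = -6 - \frac{14056}{33595} = - \frac{215626}{33595} \approx -6.4184$)
$L{\left(o,v \right)} = \frac{55}{3}$ ($L{\left(o,v \right)} = -1 + \frac{1}{3} \cdot 58 = -1 + \frac{58}{3} = \frac{55}{3}$)
$k = \frac{8451561186}{33595}$ ($k = \left(23655 - 2541\right) \left(\frac{55}{3} - \frac{215626}{33595}\right) = 21114 \cdot \frac{1200847}{100785} = \frac{8451561186}{33595} \approx 2.5157 \cdot 10^{5}$)
$\frac{1}{k} = \frac{1}{\frac{8451561186}{33595}} = \frac{33595}{8451561186}$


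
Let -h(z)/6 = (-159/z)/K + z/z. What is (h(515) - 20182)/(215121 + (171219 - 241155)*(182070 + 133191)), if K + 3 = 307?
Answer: 1580316163/1725907903539000 ≈ 9.1564e-7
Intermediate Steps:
K = 304 (K = -3 + 307 = 304)
h(z) = -6 + 477/(152*z) (h(z) = -6*(-159/z/304 + z/z) = -6*(-159/z*(1/304) + 1) = -6*(-159/(304*z) + 1) = -6*(1 - 159/(304*z)) = -6 + 477/(152*z))
(h(515) - 20182)/(215121 + (171219 - 241155)*(182070 + 133191)) = ((-6 + (477/152)/515) - 20182)/(215121 + (171219 - 241155)*(182070 + 133191)) = ((-6 + (477/152)*(1/515)) - 20182)/(215121 - 69936*315261) = ((-6 + 477/78280) - 20182)/(215121 - 22048093296) = (-469203/78280 - 20182)/(-22047878175) = -1580316163/78280*(-1/22047878175) = 1580316163/1725907903539000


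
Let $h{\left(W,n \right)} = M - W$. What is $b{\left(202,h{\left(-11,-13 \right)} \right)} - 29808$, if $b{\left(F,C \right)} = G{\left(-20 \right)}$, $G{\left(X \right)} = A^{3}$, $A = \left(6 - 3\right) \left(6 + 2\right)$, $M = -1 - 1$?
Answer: $-15984$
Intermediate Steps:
$M = -2$ ($M = -1 - 1 = -2$)
$A = 24$ ($A = 3 \cdot 8 = 24$)
$G{\left(X \right)} = 13824$ ($G{\left(X \right)} = 24^{3} = 13824$)
$h{\left(W,n \right)} = -2 - W$
$b{\left(F,C \right)} = 13824$
$b{\left(202,h{\left(-11,-13 \right)} \right)} - 29808 = 13824 - 29808 = -15984$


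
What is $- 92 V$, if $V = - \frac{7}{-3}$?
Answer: $- \frac{644}{3} \approx -214.67$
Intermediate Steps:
$V = \frac{7}{3}$ ($V = \left(-7\right) \left(- \frac{1}{3}\right) = \frac{7}{3} \approx 2.3333$)
$- 92 V = \left(-92\right) \frac{7}{3} = - \frac{644}{3}$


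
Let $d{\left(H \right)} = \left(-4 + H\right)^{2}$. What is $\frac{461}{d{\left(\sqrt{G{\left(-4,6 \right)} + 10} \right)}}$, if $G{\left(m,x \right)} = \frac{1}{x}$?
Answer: $\frac{16596}{\left(24 - \sqrt{366}\right)^{2}} \approx 700.08$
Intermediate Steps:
$\frac{461}{d{\left(\sqrt{G{\left(-4,6 \right)} + 10} \right)}} = \frac{461}{\left(-4 + \sqrt{\frac{1}{6} + 10}\right)^{2}} = \frac{461}{\left(-4 + \sqrt{\frac{61}{6}}\right)^{2}} = \frac{461}{\left(-4 + \frac{\sqrt{366}}{6}\right)^{2}}$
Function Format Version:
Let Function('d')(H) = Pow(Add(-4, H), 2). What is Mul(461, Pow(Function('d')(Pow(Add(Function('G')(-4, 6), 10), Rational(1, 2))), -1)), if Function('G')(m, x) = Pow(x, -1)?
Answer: Mul(16596, Pow(Add(24, Mul(-1, Pow(366, Rational(1, 2)))), -2)) ≈ 700.08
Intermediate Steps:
Mul(461, Pow(Function('d')(Pow(Add(Function('G')(-4, 6), 10), Rational(1, 2))), -1)) = Mul(461, Pow(Pow(Add(-4, Pow(Add(Pow(6, -1), 10), Rational(1, 2))), 2), -1)) = Mul(461, Pow(Pow(Add(-4, Pow(Add(Rational(1, 6), 10), Rational(1, 2))), 2), -1)) = Mul(461, Pow(Pow(Add(-4, Pow(Rational(61, 6), Rational(1, 2))), 2), -1)) = Mul(461, Pow(Pow(Add(-4, Mul(Rational(1, 6), Pow(366, Rational(1, 2)))), 2), -1)) = Mul(461, Pow(Add(-4, Mul(Rational(1, 6), Pow(366, Rational(1, 2)))), -2))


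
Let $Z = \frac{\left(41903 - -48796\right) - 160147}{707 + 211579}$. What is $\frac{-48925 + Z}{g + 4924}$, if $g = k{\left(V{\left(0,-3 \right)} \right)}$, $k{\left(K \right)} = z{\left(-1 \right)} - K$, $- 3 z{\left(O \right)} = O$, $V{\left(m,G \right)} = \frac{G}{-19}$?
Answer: $- \frac{98668538981}{9930668318} \approx -9.9357$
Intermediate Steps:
$V{\left(m,G \right)} = - \frac{G}{19}$ ($V{\left(m,G \right)} = G \left(- \frac{1}{19}\right) = - \frac{G}{19}$)
$z{\left(O \right)} = - \frac{O}{3}$
$k{\left(K \right)} = \frac{1}{3} - K$ ($k{\left(K \right)} = \left(- \frac{1}{3}\right) \left(-1\right) - K = \frac{1}{3} - K$)
$Z = - \frac{34724}{106143}$ ($Z = \frac{\left(41903 + 48796\right) - 160147}{212286} = \left(90699 - 160147\right) \frac{1}{212286} = \left(-69448\right) \frac{1}{212286} = - \frac{34724}{106143} \approx -0.32714$)
$g = \frac{10}{57}$ ($g = \frac{1}{3} - \left(- \frac{1}{19}\right) \left(-3\right) = \frac{1}{3} - \frac{3}{19} = \frac{10}{57} \approx 0.17544$)
$\frac{-48925 + Z}{g + 4924} = \frac{-48925 - \frac{34724}{106143}}{\frac{10}{57} + 4924} = - \frac{5193080999}{106143 \cdot \frac{280678}{57}} = \left(- \frac{5193080999}{106143}\right) \frac{57}{280678} = - \frac{98668538981}{9930668318}$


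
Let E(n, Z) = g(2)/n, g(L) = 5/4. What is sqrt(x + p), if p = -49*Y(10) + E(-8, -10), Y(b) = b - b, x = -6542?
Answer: 3*I*sqrt(46522)/8 ≈ 80.884*I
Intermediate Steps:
g(L) = 5/4 (g(L) = 5*(1/4) = 5/4)
E(n, Z) = 5/(4*n)
Y(b) = 0
p = -5/32 (p = -49*0 + (5/4)/(-8) = 0 + (5/4)*(-1/8) = 0 - 5/32 = -5/32 ≈ -0.15625)
sqrt(x + p) = sqrt(-6542 - 5/32) = sqrt(-209349/32) = 3*I*sqrt(46522)/8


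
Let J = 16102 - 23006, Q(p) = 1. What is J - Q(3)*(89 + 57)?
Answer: -7050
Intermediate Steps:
J = -6904
J - Q(3)*(89 + 57) = -6904 - (89 + 57) = -6904 - 146 = -7050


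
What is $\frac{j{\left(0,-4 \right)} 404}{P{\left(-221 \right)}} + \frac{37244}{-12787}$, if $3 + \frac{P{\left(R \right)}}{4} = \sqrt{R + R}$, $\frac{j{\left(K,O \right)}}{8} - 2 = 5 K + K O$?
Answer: $- \frac{78788420}{5766937} - \frac{1616 i \sqrt{442}}{451} \approx -13.662 - 75.331 i$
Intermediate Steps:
$j{\left(K,O \right)} = 16 + 40 K + 8 K O$ ($j{\left(K,O \right)} = 16 + 8 \left(5 K + K O\right) = 16 + \left(40 K + 8 K O\right) = 16 + 40 K + 8 K O$)
$P{\left(R \right)} = -12 + 4 \sqrt{2} \sqrt{R}$ ($P{\left(R \right)} = -12 + 4 \sqrt{R + R} = -12 + 4 \sqrt{2 R} = -12 + 4 \sqrt{2} \sqrt{R}$)
$\frac{j{\left(0,-4 \right)} 404}{P{\left(-221 \right)}} + \frac{37244}{-12787} = \frac{\left(16 + 40 \cdot 0 + 8 \cdot 0 \left(-4\right)\right) 404}{-12 + 4 \sqrt{2} \sqrt{-221}} + \frac{37244}{-12787} = \frac{\left(16 + 0 + 0\right) 404}{-12 + 4 \sqrt{2} i \sqrt{221}} + 37244 \left(- \frac{1}{12787}\right) = \frac{16 \cdot 404}{-12 + 4 i \sqrt{442}} - \frac{37244}{12787} = \frac{6464}{-12 + 4 i \sqrt{442}} - \frac{37244}{12787} = - \frac{37244}{12787} + \frac{6464}{-12 + 4 i \sqrt{442}}$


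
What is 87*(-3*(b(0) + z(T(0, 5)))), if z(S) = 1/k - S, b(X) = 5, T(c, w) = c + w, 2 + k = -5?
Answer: 261/7 ≈ 37.286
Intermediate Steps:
k = -7 (k = -2 - 5 = -7)
z(S) = -⅐ - S (z(S) = 1/(-7) - S = -⅐ - S)
87*(-3*(b(0) + z(T(0, 5)))) = 87*(-3*(5 + (-⅐ - (0 + 5)))) = 87*(-3*(5 + (-⅐ - 1*5))) = 87*(-3*(5 + (-⅐ - 5))) = 87*(-3*(5 - 36/7)) = 87*(-3*(-⅐)) = 87*(3/7) = 261/7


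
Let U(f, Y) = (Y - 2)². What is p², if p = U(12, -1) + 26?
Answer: 1225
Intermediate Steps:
U(f, Y) = (-2 + Y)²
p = 35 (p = (-2 - 1)² + 26 = (-3)² + 26 = 9 + 26 = 35)
p² = 35² = 1225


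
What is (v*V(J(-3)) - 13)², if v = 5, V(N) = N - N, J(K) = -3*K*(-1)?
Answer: 169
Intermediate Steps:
J(K) = 3*K
V(N) = 0
(v*V(J(-3)) - 13)² = (5*0 - 13)² = (0 - 13)² = (-13)² = 169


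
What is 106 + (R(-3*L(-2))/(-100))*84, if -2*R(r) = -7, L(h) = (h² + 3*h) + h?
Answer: 5153/50 ≈ 103.06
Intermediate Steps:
L(h) = h² + 4*h
R(r) = 7/2 (R(r) = -½*(-7) = 7/2)
106 + (R(-3*L(-2))/(-100))*84 = 106 + ((7/2)/(-100))*84 = 106 + ((7/2)*(-1/100))*84 = 106 - 7/200*84 = 106 - 147/50 = 5153/50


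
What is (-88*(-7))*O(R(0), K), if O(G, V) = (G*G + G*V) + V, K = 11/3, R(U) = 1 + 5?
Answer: 113960/3 ≈ 37987.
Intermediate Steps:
R(U) = 6
K = 11/3 (K = 11*(⅓) = 11/3 ≈ 3.6667)
O(G, V) = V + G² + G*V (O(G, V) = (G² + G*V) + V = V + G² + G*V)
(-88*(-7))*O(R(0), K) = (-88*(-7))*(11/3 + 6² + 6*(11/3)) = 616*(11/3 + 36 + 22) = 616*(185/3) = 113960/3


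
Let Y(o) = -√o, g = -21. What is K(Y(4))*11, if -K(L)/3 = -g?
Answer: -693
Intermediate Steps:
K(L) = -63 (K(L) = -(-3)*(-21) = -3*21 = -63)
K(Y(4))*11 = -63*11 = -693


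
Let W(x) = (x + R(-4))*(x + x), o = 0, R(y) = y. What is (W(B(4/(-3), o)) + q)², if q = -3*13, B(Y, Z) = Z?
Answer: 1521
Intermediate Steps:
q = -39
W(x) = 2*x*(-4 + x) (W(x) = (x - 4)*(x + x) = (-4 + x)*(2*x) = 2*x*(-4 + x))
(W(B(4/(-3), o)) + q)² = (2*0*(-4 + 0) - 39)² = (2*0*(-4) - 39)² = (0 - 39)² = (-39)² = 1521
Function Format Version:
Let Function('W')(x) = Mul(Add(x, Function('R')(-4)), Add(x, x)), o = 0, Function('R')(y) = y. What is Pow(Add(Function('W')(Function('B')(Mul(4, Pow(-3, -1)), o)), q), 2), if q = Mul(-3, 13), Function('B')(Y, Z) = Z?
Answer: 1521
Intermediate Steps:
q = -39
Function('W')(x) = Mul(2, x, Add(-4, x)) (Function('W')(x) = Mul(Add(x, -4), Add(x, x)) = Mul(Add(-4, x), Mul(2, x)) = Mul(2, x, Add(-4, x)))
Pow(Add(Function('W')(Function('B')(Mul(4, Pow(-3, -1)), o)), q), 2) = Pow(Add(Mul(2, 0, Add(-4, 0)), -39), 2) = Pow(Add(Mul(2, 0, -4), -39), 2) = Pow(Add(0, -39), 2) = Pow(-39, 2) = 1521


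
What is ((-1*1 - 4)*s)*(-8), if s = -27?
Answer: -1080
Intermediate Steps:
((-1*1 - 4)*s)*(-8) = ((-1*1 - 4)*(-27))*(-8) = ((-1 - 4)*(-27))*(-8) = -5*(-27)*(-8) = 135*(-8) = -1080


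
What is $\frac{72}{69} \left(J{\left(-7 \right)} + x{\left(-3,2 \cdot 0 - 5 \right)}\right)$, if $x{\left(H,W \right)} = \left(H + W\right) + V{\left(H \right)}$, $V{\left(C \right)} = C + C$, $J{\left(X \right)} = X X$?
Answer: $\frac{840}{23} \approx 36.522$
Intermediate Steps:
$J{\left(X \right)} = X^{2}$
$V{\left(C \right)} = 2 C$
$x{\left(H,W \right)} = W + 3 H$ ($x{\left(H,W \right)} = \left(H + W\right) + 2 H = W + 3 H$)
$\frac{72}{69} \left(J{\left(-7 \right)} + x{\left(-3,2 \cdot 0 - 5 \right)}\right) = \frac{72}{69} \left(\left(-7\right)^{2} + \left(\left(2 \cdot 0 - 5\right) + 3 \left(-3\right)\right)\right) = 72 \cdot \frac{1}{69} \left(49 + \left(\left(0 - 5\right) - 9\right)\right) = \frac{24 \left(49 - 14\right)}{23} = \frac{24}{23} \cdot 35 = \frac{840}{23}$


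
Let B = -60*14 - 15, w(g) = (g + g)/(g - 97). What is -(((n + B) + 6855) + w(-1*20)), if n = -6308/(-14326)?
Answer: -20360654/3393 ≈ -6000.8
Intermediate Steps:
w(g) = 2*g/(-97 + g) (w(g) = (2*g)/(-97 + g) = 2*g/(-97 + g))
n = 166/377 (n = -6308*(-1/14326) = 166/377 ≈ 0.44032)
B = -855 (B = -840 - 15 = -855)
-(((n + B) + 6855) + w(-1*20)) = -(((166/377 - 855) + 6855) + 2*(-1*20)/(-97 - 1*20)) = -((-322169/377 + 6855) + 2*(-20)/(-97 - 20)) = -(2262166/377 + 2*(-20)/(-117)) = -(2262166/377 + 2*(-20)*(-1/117)) = -(2262166/377 + 40/117) = -1*20360654/3393 = -20360654/3393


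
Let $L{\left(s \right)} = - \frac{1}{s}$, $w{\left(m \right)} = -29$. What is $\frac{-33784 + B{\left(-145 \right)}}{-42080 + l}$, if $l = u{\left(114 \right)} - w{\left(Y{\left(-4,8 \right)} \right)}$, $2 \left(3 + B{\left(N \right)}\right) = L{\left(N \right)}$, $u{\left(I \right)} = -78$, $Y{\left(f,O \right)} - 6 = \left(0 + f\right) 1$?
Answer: $\frac{9798229}{12217410} \approx 0.80199$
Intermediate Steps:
$Y{\left(f,O \right)} = 6 + f$ ($Y{\left(f,O \right)} = 6 + \left(0 + f\right) 1 = 6 + f 1 = 6 + f$)
$B{\left(N \right)} = -3 - \frac{1}{2 N}$ ($B{\left(N \right)} = -3 + \frac{\left(-1\right) \frac{1}{N}}{2} = -3 - \frac{1}{2 N}$)
$l = -49$ ($l = -78 - -29 = -78 + 29 = -49$)
$\frac{-33784 + B{\left(-145 \right)}}{-42080 + l} = \frac{-33784 - \left(3 + \frac{1}{2 \left(-145\right)}\right)}{-42080 - 49} = \frac{-33784 - \frac{869}{290}}{-42129} = \left(-33784 + \left(-3 + \frac{1}{290}\right)\right) \left(- \frac{1}{42129}\right) = \left(-33784 - \frac{869}{290}\right) \left(- \frac{1}{42129}\right) = \left(- \frac{9798229}{290}\right) \left(- \frac{1}{42129}\right) = \frac{9798229}{12217410}$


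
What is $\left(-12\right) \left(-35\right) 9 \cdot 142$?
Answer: $536760$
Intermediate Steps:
$\left(-12\right) \left(-35\right) 9 \cdot 142 = 420 \cdot 9 \cdot 142 = 3780 \cdot 142 = 536760$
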